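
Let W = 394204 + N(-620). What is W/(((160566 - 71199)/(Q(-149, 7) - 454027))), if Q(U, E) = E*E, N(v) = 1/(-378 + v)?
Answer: -29767003861833/14864711 ≈ -2.0025e+6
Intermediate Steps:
Q(U, E) = E**2
W = 393415591/998 (W = 394204 + 1/(-378 - 620) = 394204 + 1/(-998) = 394204 - 1/998 = 393415591/998 ≈ 3.9420e+5)
W/(((160566 - 71199)/(Q(-149, 7) - 454027))) = 393415591/(998*(((160566 - 71199)/(7**2 - 454027)))) = 393415591/(998*((89367/(49 - 454027)))) = 393415591/(998*((89367/(-453978)))) = 393415591/(998*((89367*(-1/453978)))) = 393415591/(998*(-29789/151326)) = (393415591/998)*(-151326/29789) = -29767003861833/14864711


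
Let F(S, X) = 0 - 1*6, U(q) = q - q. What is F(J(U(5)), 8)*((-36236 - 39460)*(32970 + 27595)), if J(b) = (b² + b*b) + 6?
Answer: 27507169440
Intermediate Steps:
U(q) = 0
J(b) = 6 + 2*b² (J(b) = (b² + b²) + 6 = 2*b² + 6 = 6 + 2*b²)
F(S, X) = -6 (F(S, X) = 0 - 6 = -6)
F(J(U(5)), 8)*((-36236 - 39460)*(32970 + 27595)) = -6*(-36236 - 39460)*(32970 + 27595) = -(-454176)*60565 = -6*(-4584528240) = 27507169440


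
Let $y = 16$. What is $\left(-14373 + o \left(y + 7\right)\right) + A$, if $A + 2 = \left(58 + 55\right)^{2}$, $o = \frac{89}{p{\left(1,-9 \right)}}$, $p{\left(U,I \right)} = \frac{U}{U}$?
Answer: $441$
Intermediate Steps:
$p{\left(U,I \right)} = 1$
$o = 89$ ($o = \frac{89}{1} = 89 \cdot 1 = 89$)
$A = 12767$ ($A = -2 + \left(58 + 55\right)^{2} = -2 + 113^{2} = -2 + 12769 = 12767$)
$\left(-14373 + o \left(y + 7\right)\right) + A = \left(-14373 + 89 \left(16 + 7\right)\right) + 12767 = \left(-14373 + 89 \cdot 23\right) + 12767 = \left(-14373 + 2047\right) + 12767 = -12326 + 12767 = 441$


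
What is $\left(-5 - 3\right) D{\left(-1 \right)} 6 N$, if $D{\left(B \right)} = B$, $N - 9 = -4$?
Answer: $240$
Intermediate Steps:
$N = 5$ ($N = 9 - 4 = 5$)
$\left(-5 - 3\right) D{\left(-1 \right)} 6 N = \left(-5 - 3\right) \left(-1\right) 6 \cdot 5 = \left(-8\right) \left(-1\right) 6 \cdot 5 = 8 \cdot 6 \cdot 5 = 48 \cdot 5 = 240$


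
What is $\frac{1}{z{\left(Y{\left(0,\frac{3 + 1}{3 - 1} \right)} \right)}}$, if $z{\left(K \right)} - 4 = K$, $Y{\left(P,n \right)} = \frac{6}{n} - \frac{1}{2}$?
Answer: $\frac{2}{13} \approx 0.15385$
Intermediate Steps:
$Y{\left(P,n \right)} = - \frac{1}{2} + \frac{6}{n}$ ($Y{\left(P,n \right)} = \frac{6}{n} - \frac{1}{2} = - \frac{1}{2} + \frac{6}{n}$)
$z{\left(K \right)} = 4 + K$
$\frac{1}{z{\left(Y{\left(0,\frac{3 + 1}{3 - 1} \right)} \right)}} = \frac{1}{4 + \frac{12 - \frac{3 + 1}{3 - 1}}{2 \frac{3 + 1}{3 - 1}}} = \frac{1}{4 + \frac{12 - \frac{4}{2}}{2 \cdot \frac{4}{2}}} = \frac{1}{4 + \frac{12 - 4 \cdot \frac{1}{2}}{2 \cdot 4 \cdot \frac{1}{2}}} = \frac{1}{4 + \frac{12 - 2}{2 \cdot 2}} = \frac{1}{4 + \frac{1}{2} \cdot \frac{1}{2} \left(12 - 2\right)} = \frac{1}{4 + \frac{1}{2} \cdot \frac{1}{2} \cdot 10} = \frac{1}{4 + \frac{5}{2}} = \frac{1}{\frac{13}{2}} = \frac{2}{13}$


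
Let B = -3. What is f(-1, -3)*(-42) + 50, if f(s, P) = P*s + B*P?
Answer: -454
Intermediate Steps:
f(s, P) = -3*P + P*s (f(s, P) = P*s - 3*P = -3*P + P*s)
f(-1, -3)*(-42) + 50 = -3*(-3 - 1)*(-42) + 50 = -3*(-4)*(-42) + 50 = 12*(-42) + 50 = -504 + 50 = -454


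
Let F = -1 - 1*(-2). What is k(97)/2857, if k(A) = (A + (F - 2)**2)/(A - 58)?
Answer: 98/111423 ≈ 0.00087953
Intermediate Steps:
F = 1 (F = -1 + 2 = 1)
k(A) = (1 + A)/(-58 + A) (k(A) = (A + (1 - 2)**2)/(A - 58) = (A + (-1)**2)/(-58 + A) = (A + 1)/(-58 + A) = (1 + A)/(-58 + A))
k(97)/2857 = ((1 + 97)/(-58 + 97))/2857 = (98/39)*(1/2857) = 98/111423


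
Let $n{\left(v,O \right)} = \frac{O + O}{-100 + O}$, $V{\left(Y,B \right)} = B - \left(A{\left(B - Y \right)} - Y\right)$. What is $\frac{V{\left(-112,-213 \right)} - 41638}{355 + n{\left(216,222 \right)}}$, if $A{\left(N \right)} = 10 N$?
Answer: $- \frac{2498133}{21877} \approx -114.19$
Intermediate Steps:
$V{\left(Y,B \right)} = - 9 B + 11 Y$ ($V{\left(Y,B \right)} = B - \left(10 \left(B - Y\right) - Y\right) = B - \left(\left(- 10 Y + 10 B\right) - Y\right) = B - \left(- 11 Y + 10 B\right) = - 9 B + 11 Y$)
$n{\left(v,O \right)} = \frac{2 O}{-100 + O}$
$\frac{V{\left(-112,-213 \right)} - 41638}{355 + n{\left(216,222 \right)}} = \frac{\left(\left(-9\right) \left(-213\right) + 11 \left(-112\right)\right) - 41638}{355 + 2 \cdot 222 \frac{1}{-100 + 222}} = \frac{\left(1917 - 1232\right) - 41638}{355 + 2 \cdot 222 \cdot \frac{1}{122}} = \frac{685 - 41638}{355 + 2 \cdot 222 \cdot \frac{1}{122}} = - \frac{40953}{355 + \frac{222}{61}} = - \frac{40953}{\frac{21877}{61}} = \left(-40953\right) \frac{61}{21877} = - \frac{2498133}{21877}$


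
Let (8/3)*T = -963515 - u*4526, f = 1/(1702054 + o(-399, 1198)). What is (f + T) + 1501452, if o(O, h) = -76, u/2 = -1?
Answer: 7785040546507/6807912 ≈ 1.1435e+6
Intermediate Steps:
u = -2 (u = 2*(-1) = -2)
f = 1/1701978 (f = 1/(1702054 - 76) = 1/1701978 ≈ 5.8755e-7)
T = -2863389/8 (T = 3*(-963515 - (-2)*4526)/8 = 3*(-963515 - 1*(-9052))/8 = 3*(-963515 + 9052)/8 = (3/8)*(-954463) = -2863389/8 ≈ -3.5792e+5)
(f + T) + 1501452 = (1/1701978 - 2863389/8) + 1501452 = -2436712541717/6807912 + 1501452 = 7785040546507/6807912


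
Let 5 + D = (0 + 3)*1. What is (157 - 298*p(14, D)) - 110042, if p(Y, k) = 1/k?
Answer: -109736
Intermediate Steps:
D = -2 (D = -5 + (0 + 3)*1 = -5 + 3*1 = -5 + 3 = -2)
(157 - 298*p(14, D)) - 110042 = (157 - 298/(-2)) - 110042 = (157 - 298*(-½)) - 110042 = (157 + 149) - 110042 = 306 - 110042 = -109736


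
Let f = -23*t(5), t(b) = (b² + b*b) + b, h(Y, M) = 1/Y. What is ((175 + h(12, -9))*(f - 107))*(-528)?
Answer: 126833168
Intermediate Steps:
t(b) = b + 2*b² (t(b) = (b² + b²) + b = 2*b² + b = b + 2*b²)
f = -1265 (f = -115*(1 + 2*5) = -115*(1 + 10) = -115*11 = -23*55 = -1265)
((175 + h(12, -9))*(f - 107))*(-528) = ((175 + 1/12)*(-1265 - 107))*(-528) = ((175 + 1/12)*(-1372))*(-528) = ((2101/12)*(-1372))*(-528) = -720643/3*(-528) = 126833168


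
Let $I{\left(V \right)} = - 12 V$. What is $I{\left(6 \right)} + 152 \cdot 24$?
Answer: $3576$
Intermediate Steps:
$I{\left(6 \right)} + 152 \cdot 24 = \left(-12\right) 6 + 152 \cdot 24 = -72 + 3648 = 3576$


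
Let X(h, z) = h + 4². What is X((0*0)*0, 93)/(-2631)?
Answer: -16/2631 ≈ -0.0060813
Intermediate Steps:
X(h, z) = 16 + h (X(h, z) = h + 16 = 16 + h)
X((0*0)*0, 93)/(-2631) = (16 + (0*0)*0)/(-2631) = (16 + 0*0)*(-1/2631) = (16 + 0)*(-1/2631) = 16*(-1/2631) = -16/2631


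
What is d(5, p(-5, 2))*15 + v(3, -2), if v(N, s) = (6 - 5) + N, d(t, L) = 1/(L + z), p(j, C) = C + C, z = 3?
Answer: 43/7 ≈ 6.1429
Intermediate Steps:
p(j, C) = 2*C
d(t, L) = 1/(3 + L) (d(t, L) = 1/(L + 3) = 1/(3 + L))
v(N, s) = 1 + N
d(5, p(-5, 2))*15 + v(3, -2) = 15/(3 + 2*2) + (1 + 3) = 15/(3 + 4) + 4 = 15/7 + 4 = 43/7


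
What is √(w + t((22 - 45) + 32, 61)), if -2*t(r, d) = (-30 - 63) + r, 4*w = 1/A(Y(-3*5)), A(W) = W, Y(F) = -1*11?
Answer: √20317/22 ≈ 6.4790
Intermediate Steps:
Y(F) = -11
w = -1/44 (w = (¼)/(-11) = (¼)*(-1/11) = -1/44 ≈ -0.022727)
t(r, d) = 93/2 - r/2 (t(r, d) = -((-30 - 63) + r)/2 = -(-93 + r)/2 = 93/2 - r/2)
√(w + t((22 - 45) + 32, 61)) = √(-1/44 + (93/2 - ((22 - 45) + 32)/2)) = √(-1/44 + (93/2 - (-23 + 32)/2)) = √(-1/44 + (93/2 - ½*9)) = √(-1/44 + (93/2 - 9/2)) = √(-1/44 + 42) = √(1847/44) = √20317/22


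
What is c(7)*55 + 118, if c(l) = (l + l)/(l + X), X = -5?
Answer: 503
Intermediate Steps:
c(l) = 2*l/(-5 + l) (c(l) = (l + l)/(l - 5) = (2*l)/(-5 + l) = 2*l/(-5 + l))
c(7)*55 + 118 = (2*7/(-5 + 7))*55 + 118 = (2*7/2)*55 + 118 = (2*7*(½))*55 + 118 = 7*55 + 118 = 385 + 118 = 503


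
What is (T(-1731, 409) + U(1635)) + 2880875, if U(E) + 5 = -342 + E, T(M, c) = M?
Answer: 2880432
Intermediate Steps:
U(E) = -347 + E (U(E) = -5 + (-342 + E) = -347 + E)
(T(-1731, 409) + U(1635)) + 2880875 = (-1731 + (-347 + 1635)) + 2880875 = (-1731 + 1288) + 2880875 = -443 + 2880875 = 2880432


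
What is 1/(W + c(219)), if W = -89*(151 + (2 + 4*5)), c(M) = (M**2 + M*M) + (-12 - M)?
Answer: 1/80294 ≈ 1.2454e-5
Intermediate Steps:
c(M) = -12 - M + 2*M**2 (c(M) = (M**2 + M**2) + (-12 - M) = 2*M**2 + (-12 - M) = -12 - M + 2*M**2)
W = -15397 (W = -89*(151 + (2 + 20)) = -89*(151 + 22) = -89*173 = -15397)
1/(W + c(219)) = 1/(-15397 + (-12 - 1*219 + 2*219**2)) = 1/(-15397 + (-12 - 219 + 2*47961)) = 1/(-15397 + (-12 - 219 + 95922)) = 1/(-15397 + 95691) = 1/80294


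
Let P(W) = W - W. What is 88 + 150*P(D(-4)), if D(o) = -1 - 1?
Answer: 88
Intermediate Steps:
D(o) = -2
P(W) = 0
88 + 150*P(D(-4)) = 88 + 150*0 = 88 + 0 = 88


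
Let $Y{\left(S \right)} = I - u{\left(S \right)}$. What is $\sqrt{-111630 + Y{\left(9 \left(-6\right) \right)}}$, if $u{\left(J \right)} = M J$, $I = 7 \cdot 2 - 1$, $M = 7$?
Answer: $i \sqrt{111239} \approx 333.52 i$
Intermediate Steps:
$I = 13$ ($I = 14 - 1 = 13$)
$u{\left(J \right)} = 7 J$
$Y{\left(S \right)} = 13 - 7 S$
$\sqrt{-111630 + Y{\left(9 \left(-6\right) \right)}} = \sqrt{-111630 - \left(-13 + 7 \cdot 9 \left(-6\right)\right)} = \sqrt{-111630 + \left(13 - -378\right)} = \sqrt{-111630 + \left(13 + 378\right)} = \sqrt{-111630 + 391} = \sqrt{-111239} = i \sqrt{111239}$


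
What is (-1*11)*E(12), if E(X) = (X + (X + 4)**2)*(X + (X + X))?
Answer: -106128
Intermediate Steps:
E(X) = 3*X*(X + (4 + X)**2) (E(X) = (X + (4 + X)**2)*(X + 2*X) = (X + (4 + X)**2)*(3*X) = 3*X*(X + (4 + X)**2))
(-1*11)*E(12) = (-1*11)*(3*12*(12 + (4 + 12)**2)) = -33*12*(12 + 16**2) = -33*12*(12 + 256) = -33*12*268 = -11*9648 = -106128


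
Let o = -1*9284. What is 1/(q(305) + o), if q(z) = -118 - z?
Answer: -1/9707 ≈ -0.00010302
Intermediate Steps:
o = -9284
1/(q(305) + o) = 1/((-118 - 1*305) - 9284) = 1/((-118 - 305) - 9284) = 1/(-423 - 9284) = 1/(-9707) = -1/9707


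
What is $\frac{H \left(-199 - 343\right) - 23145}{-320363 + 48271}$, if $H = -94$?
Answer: $- \frac{27803}{272092} \approx -0.10218$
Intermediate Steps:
$\frac{H \left(-199 - 343\right) - 23145}{-320363 + 48271} = \frac{- 94 \left(-199 - 343\right) - 23145}{-320363 + 48271} = \frac{\left(-94\right) \left(-542\right) - 23145}{-272092} = \left(50948 - 23145\right) \left(- \frac{1}{272092}\right) = 27803 \left(- \frac{1}{272092}\right) = - \frac{27803}{272092}$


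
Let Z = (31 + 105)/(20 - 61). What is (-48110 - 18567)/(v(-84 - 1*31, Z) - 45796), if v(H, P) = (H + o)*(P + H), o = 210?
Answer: 2733757/2338481 ≈ 1.1690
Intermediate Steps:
Z = -136/41 (Z = 136/(-41) = 136*(-1/41) = -136/41 ≈ -3.3171)
v(H, P) = (210 + H)*(H + P) (v(H, P) = (H + 210)*(P + H) = (210 + H)*(H + P))
(-48110 - 18567)/(v(-84 - 1*31, Z) - 45796) = (-48110 - 18567)/(((-84 - 1*31)² + 210*(-84 - 1*31) + 210*(-136/41) + (-84 - 1*31)*(-136/41)) - 45796) = -66677/(((-84 - 31)² + 210*(-84 - 31) - 28560/41 + (-84 - 31)*(-136/41)) - 45796) = -66677/(((-115)² + 210*(-115) - 28560/41 - 115*(-136/41)) - 45796) = -66677/((13225 - 24150 - 28560/41 + 15640/41) - 45796) = -66677/(-460845/41 - 45796) = -66677/(-2338481/41) = -66677*(-41/2338481) = 2733757/2338481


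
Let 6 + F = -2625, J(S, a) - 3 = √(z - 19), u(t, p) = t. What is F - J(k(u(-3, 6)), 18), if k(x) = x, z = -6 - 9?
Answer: -2634 - I*√34 ≈ -2634.0 - 5.831*I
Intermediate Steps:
z = -15
J(S, a) = 3 + I*√34 (J(S, a) = 3 + √(-15 - 19) = 3 + √(-34) = 3 + I*√34)
F = -2631 (F = -6 - 2625 = -2631)
F - J(k(u(-3, 6)), 18) = -2631 - (3 + I*√34) = -2631 + (-3 - I*√34) = -2634 - I*√34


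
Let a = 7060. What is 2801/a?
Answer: 2801/7060 ≈ 0.39674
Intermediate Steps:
2801/a = 2801/7060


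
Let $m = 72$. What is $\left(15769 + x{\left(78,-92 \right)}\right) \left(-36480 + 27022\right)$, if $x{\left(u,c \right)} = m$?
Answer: $-149824178$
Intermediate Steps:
$x{\left(u,c \right)} = 72$
$\left(15769 + x{\left(78,-92 \right)}\right) \left(-36480 + 27022\right) = \left(15769 + 72\right) \left(-36480 + 27022\right) = 15841 \left(-9458\right) = -149824178$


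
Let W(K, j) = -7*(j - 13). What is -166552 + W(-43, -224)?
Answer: -164893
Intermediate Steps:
W(K, j) = 91 - 7*j (W(K, j) = -7*(-13 + j) = 91 - 7*j)
-166552 + W(-43, -224) = -166552 + (91 - 7*(-224)) = -166552 + (91 + 1568) = -166552 + 1659 = -164893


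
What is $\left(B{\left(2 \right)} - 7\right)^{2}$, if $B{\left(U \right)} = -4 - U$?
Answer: $169$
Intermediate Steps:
$\left(B{\left(2 \right)} - 7\right)^{2} = \left(\left(-4 - 2\right) - 7\right)^{2} = \left(-6 - 7\right)^{2} = \left(-13\right)^{2} = 169$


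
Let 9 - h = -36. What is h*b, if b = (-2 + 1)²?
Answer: 45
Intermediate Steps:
h = 45 (h = 9 - 1*(-36) = 9 + 36 = 45)
b = 1 (b = (-1)² = 1)
h*b = 45*1 = 45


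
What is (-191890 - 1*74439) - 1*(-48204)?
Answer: -218125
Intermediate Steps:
(-191890 - 1*74439) - 1*(-48204) = (-191890 - 74439) + 48204 = -266329 + 48204 = -218125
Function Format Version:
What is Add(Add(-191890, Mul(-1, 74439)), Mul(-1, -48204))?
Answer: -218125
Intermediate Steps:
Add(Add(-191890, Mul(-1, 74439)), Mul(-1, -48204)) = Add(Add(-191890, -74439), 48204) = Add(-266329, 48204) = -218125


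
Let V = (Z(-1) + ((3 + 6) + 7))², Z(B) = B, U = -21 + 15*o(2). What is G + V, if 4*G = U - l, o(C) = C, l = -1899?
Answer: 702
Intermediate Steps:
U = 9 (U = -21 + 15*2 = -21 + 30 = 9)
V = 225 (V = (-1 + ((3 + 6) + 7))² = (-1 + (9 + 7))² = (-1 + 16)² = 15² = 225)
G = 477 (G = (9 - 1*(-1899))/4 = (9 + 1899)/4 = (¼)*1908 = 477)
G + V = 477 + 225 = 702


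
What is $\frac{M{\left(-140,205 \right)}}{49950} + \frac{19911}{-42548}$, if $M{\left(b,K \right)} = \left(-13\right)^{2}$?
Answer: $- \frac{493681919}{1062636300} \approx -0.46458$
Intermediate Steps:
$M{\left(b,K \right)} = 169$
$\frac{M{\left(-140,205 \right)}}{49950} + \frac{19911}{-42548} = \frac{169}{49950} + \frac{19911}{-42548} = 169 \cdot \frac{1}{49950} + 19911 \left(- \frac{1}{42548}\right) = \frac{169}{49950} - \frac{19911}{42548} = - \frac{493681919}{1062636300}$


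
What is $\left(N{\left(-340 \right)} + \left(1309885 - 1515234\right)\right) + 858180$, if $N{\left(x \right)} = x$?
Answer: $652491$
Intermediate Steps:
$\left(N{\left(-340 \right)} + \left(1309885 - 1515234\right)\right) + 858180 = \left(-340 + \left(1309885 - 1515234\right)\right) + 858180 = \left(-340 - 205349\right) + 858180 = -205689 + 858180 = 652491$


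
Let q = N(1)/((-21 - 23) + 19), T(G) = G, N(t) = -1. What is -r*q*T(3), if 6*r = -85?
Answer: 17/10 ≈ 1.7000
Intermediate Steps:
r = -85/6 (r = (⅙)*(-85) = -85/6 ≈ -14.167)
q = 1/25 (q = -1/((-21 - 23) + 19) = -1/(-44 + 19) = -1/(-25) = -1*(-1/25) = 1/25 ≈ 0.040000)
-r*q*T(3) = -(-85/6*1/25)*3 = -(-17)*3/30 = -1*(-17/10) = 17/10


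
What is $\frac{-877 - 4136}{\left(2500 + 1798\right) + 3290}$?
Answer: $- \frac{5013}{7588} \approx -0.66065$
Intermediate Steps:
$\frac{-877 - 4136}{\left(2500 + 1798\right) + 3290} = - \frac{5013}{4298 + 3290} = - \frac{5013}{7588}$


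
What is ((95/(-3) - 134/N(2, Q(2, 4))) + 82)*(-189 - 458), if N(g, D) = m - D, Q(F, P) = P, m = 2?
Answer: -227744/3 ≈ -75915.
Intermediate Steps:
N(g, D) = 2 - D
((95/(-3) - 134/N(2, Q(2, 4))) + 82)*(-189 - 458) = ((95/(-3) - 134/(2 - 1*4)) + 82)*(-189 - 458) = ((95*(-⅓) - 134/(2 - 4)) + 82)*(-647) = ((-95/3 - 134/(-2)) + 82)*(-647) = ((-95/3 - 134*(-½)) + 82)*(-647) = ((-95/3 + 67) + 82)*(-647) = (106/3 + 82)*(-647) = (352/3)*(-647) = -227744/3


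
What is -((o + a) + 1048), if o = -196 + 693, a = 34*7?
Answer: -1783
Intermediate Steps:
a = 238
o = 497
-((o + a) + 1048) = -((497 + 238) + 1048) = -(735 + 1048) = -1*1783 = -1783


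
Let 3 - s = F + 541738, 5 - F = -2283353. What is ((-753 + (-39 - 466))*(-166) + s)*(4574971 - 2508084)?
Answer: -5407524117055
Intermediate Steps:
F = 2283358 (F = 5 - 1*(-2283353) = 5 + 2283353 = 2283358)
s = -2825093 (s = 3 - (2283358 + 541738) = 3 - 1*2825096 = 3 - 2825096 = -2825093)
((-753 + (-39 - 466))*(-166) + s)*(4574971 - 2508084) = ((-753 + (-39 - 466))*(-166) - 2825093)*(4574971 - 2508084) = ((-753 - 505)*(-166) - 2825093)*2066887 = (-1258*(-166) - 2825093)*2066887 = (208828 - 2825093)*2066887 = -2616265*2066887 = -5407524117055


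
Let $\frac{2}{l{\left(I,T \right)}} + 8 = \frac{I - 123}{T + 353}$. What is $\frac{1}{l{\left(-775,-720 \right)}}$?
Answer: $- \frac{1019}{367} \approx -2.7766$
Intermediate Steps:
$l{\left(I,T \right)} = \frac{2}{-8 + \frac{-123 + I}{353 + T}}$ ($l{\left(I,T \right)} = \frac{2}{-8 + \frac{I - 123}{T + 353}} = \frac{2}{-8 + \frac{-123 + I}{353 + T}}$)
$\frac{1}{l{\left(-775,-720 \right)}} = \frac{1}{2 \frac{1}{-2947 - 775 - -5760} \left(353 - 720\right)} = \frac{1}{2 \frac{1}{-2947 - 775 + 5760} \left(-367\right)} = \frac{1}{2 \cdot \frac{1}{2038} \left(-367\right)} = \frac{1}{- \frac{367}{1019}} = - \frac{1019}{367}$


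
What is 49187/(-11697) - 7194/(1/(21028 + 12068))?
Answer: -2784969472115/11697 ≈ -2.3809e+8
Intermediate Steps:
49187/(-11697) - 7194/(1/(21028 + 12068)) = 49187*(-1/11697) - 7194/(1/33096) = -49187/11697 - 7194/1/33096 = -49187/11697 - 7194*33096 = -49187/11697 - 238092624 = -2784969472115/11697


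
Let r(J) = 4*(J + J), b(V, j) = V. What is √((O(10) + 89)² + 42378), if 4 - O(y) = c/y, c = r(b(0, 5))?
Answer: √51027 ≈ 225.89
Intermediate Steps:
r(J) = 8*J (r(J) = 4*(2*J) = 8*J)
c = 0 (c = 8*0 = 0)
O(y) = 4 (O(y) = 4 - 0/y = 4 - 1*0 = 4 + 0 = 4)
√((O(10) + 89)² + 42378) = √((4 + 89)² + 42378) = √(93² + 42378) = √(8649 + 42378) = √51027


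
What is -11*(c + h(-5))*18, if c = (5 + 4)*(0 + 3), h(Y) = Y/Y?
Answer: -5544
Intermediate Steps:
h(Y) = 1
c = 27 (c = 9*3 = 27)
-11*(c + h(-5))*18 = -11*(27 + 1)*18 = -11*28*18 = -308*18 = -5544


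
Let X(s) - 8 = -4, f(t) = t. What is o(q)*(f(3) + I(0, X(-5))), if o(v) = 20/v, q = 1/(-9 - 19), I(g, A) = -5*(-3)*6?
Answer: -52080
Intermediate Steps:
X(s) = 4 (X(s) = 8 - 4 = 4)
I(g, A) = 90 (I(g, A) = 15*6 = 90)
q = -1/28 (q = 1/(-28) = -1/28 ≈ -0.035714)
o(q)*(f(3) + I(0, X(-5))) = (20/(-1/28))*(3 + 90) = (20*(-28))*93 = -560*93 = -52080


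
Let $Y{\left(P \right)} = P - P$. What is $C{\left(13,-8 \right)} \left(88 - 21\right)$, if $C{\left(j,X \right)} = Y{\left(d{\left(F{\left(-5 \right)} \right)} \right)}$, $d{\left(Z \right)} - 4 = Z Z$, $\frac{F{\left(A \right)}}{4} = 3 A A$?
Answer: $0$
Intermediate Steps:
$F{\left(A \right)} = 12 A^{2}$ ($F{\left(A \right)} = 4 \cdot 3 A A = 4 \cdot 3 A^{2} = 12 A^{2}$)
$d{\left(Z \right)} = 4 + Z^{2}$ ($d{\left(Z \right)} = 4 + Z Z = 4 + Z^{2}$)
$Y{\left(P \right)} = 0$
$C{\left(j,X \right)} = 0$
$C{\left(13,-8 \right)} \left(88 - 21\right) = 0 \left(88 - 21\right) = 0 \cdot 67 = 0$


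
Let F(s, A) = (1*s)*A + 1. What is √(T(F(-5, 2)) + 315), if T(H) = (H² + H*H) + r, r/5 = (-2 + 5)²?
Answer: 3*√58 ≈ 22.847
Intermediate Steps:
r = 45 (r = 5*(-2 + 5)² = 5*3² = 5*9 = 45)
F(s, A) = 1 + A*s (F(s, A) = s*A + 1 = A*s + 1 = 1 + A*s)
T(H) = 45 + 2*H² (T(H) = (H² + H*H) + 45 = (H² + H²) + 45 = 2*H² + 45 = 45 + 2*H²)
√(T(F(-5, 2)) + 315) = √((45 + 2*(1 + 2*(-5))²) + 315) = √((45 + 2*(1 - 10)²) + 315) = √((45 + 2*(-9)²) + 315) = √((45 + 2*81) + 315) = √((45 + 162) + 315) = √(207 + 315) = √522 = 3*√58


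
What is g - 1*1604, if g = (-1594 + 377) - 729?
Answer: -3550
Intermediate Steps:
g = -1946 (g = -1217 - 729 = -1946)
g - 1*1604 = -1946 - 1*1604 = -1946 - 1604 = -3550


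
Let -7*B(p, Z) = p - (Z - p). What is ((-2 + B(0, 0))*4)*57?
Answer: -456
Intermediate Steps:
B(p, Z) = -2*p/7 + Z/7 (B(p, Z) = -(p - (Z - p))/7 = -(p + (p - Z))/7 = -(-Z + 2*p)/7 = -2*p/7 + Z/7)
((-2 + B(0, 0))*4)*57 = ((-2 + (-2/7*0 + (⅐)*0))*4)*57 = ((-2 + (0 + 0))*4)*57 = ((-2 + 0)*4)*57 = -2*4*57 = -8*57 = -456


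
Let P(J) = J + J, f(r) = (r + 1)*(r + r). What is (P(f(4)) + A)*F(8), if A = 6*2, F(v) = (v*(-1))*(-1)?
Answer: 736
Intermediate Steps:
f(r) = 2*r*(1 + r) (f(r) = (1 + r)*(2*r) = 2*r*(1 + r))
P(J) = 2*J
F(v) = v (F(v) = -v*(-1) = v)
A = 12
(P(f(4)) + A)*F(8) = (2*(2*4*(1 + 4)) + 12)*8 = (2*(2*4*5) + 12)*8 = (2*40 + 12)*8 = (80 + 12)*8 = 92*8 = 736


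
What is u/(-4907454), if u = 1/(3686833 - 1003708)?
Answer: -1/13167312513750 ≈ -7.5946e-14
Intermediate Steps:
u = 1/2683125 ≈ 3.7270e-7
u/(-4907454) = (1/2683125)/(-4907454) = (1/2683125)*(-1/4907454) = -1/13167312513750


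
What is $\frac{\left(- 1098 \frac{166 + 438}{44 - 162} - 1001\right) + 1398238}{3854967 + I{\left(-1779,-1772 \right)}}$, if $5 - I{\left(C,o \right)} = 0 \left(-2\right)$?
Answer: $\frac{82768579}{227443348} \approx 0.36391$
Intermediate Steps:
$I{\left(C,o \right)} = 5$ ($I{\left(C,o \right)} = 5 - 0 \left(-2\right) = 5 - 0 = 5 + 0 = 5$)
$\frac{\left(- 1098 \frac{166 + 438}{44 - 162} - 1001\right) + 1398238}{3854967 + I{\left(-1779,-1772 \right)}} = \frac{\left(- 1098 \frac{166 + 438}{44 - 162} - 1001\right) + 1398238}{3854967 + 5} = \frac{\left(- 1098 \frac{604}{-118} - 1001\right) + 1398238}{3854972} = \left(\left(- 1098 \cdot 604 \left(- \frac{1}{118}\right) - 1001\right) + 1398238\right) \frac{1}{3854972} = \left(\left(\left(-1098\right) \left(- \frac{302}{59}\right) - 1001\right) + 1398238\right) \frac{1}{3854972} = \left(\left(\frac{331596}{59} - 1001\right) + 1398238\right) \frac{1}{3854972} = \left(\frac{272537}{59} + 1398238\right) \frac{1}{3854972} = \frac{82768579}{59} \cdot \frac{1}{3854972} = \frac{82768579}{227443348}$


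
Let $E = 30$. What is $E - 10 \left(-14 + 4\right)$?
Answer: $130$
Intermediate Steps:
$E - 10 \left(-14 + 4\right) = 30 - 10 \left(-14 + 4\right) = 30 - -100 = 30 + 100 = 130$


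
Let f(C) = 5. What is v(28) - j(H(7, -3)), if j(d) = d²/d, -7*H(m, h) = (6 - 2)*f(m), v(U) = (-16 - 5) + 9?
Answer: -64/7 ≈ -9.1429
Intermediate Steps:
v(U) = -12 (v(U) = -21 + 9 = -12)
H(m, h) = -20/7 (H(m, h) = -(6 - 2)*5/7 = -4*5/7 = -⅐*20 = -20/7)
j(d) = d
v(28) - j(H(7, -3)) = -12 - 1*(-20/7) = -12 + 20/7 = -64/7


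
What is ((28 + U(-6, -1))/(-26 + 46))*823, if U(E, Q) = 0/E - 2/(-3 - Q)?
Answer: 23867/20 ≈ 1193.3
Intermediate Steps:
U(E, Q) = -2/(-3 - Q) (U(E, Q) = 0 - 2/(-3 - Q) = -2/(-3 - Q))
((28 + U(-6, -1))/(-26 + 46))*823 = ((28 + 2/(3 - 1))/(-26 + 46))*823 = ((28 + 2/2)/20)*823 = ((28 + 2*(½))*(1/20))*823 = ((28 + 1)*(1/20))*823 = (29*(1/20))*823 = (29/20)*823 = 23867/20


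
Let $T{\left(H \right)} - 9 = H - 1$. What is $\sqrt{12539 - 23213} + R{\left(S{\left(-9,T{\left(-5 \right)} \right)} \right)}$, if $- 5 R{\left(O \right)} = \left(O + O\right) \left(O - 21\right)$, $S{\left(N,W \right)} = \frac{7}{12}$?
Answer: $\frac{343}{72} + 3 i \sqrt{1186} \approx 4.7639 + 103.32 i$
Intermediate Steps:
$T{\left(H \right)} = 8 + H$ ($T{\left(H \right)} = 9 + \left(H - 1\right) = 9 + \left(-1 + H\right) = 8 + H$)
$S{\left(N,W \right)} = \frac{7}{12}$ ($S{\left(N,W \right)} = 7 \cdot \frac{1}{12} = \frac{7}{12}$)
$R{\left(O \right)} = - \frac{2 O \left(-21 + O\right)}{5}$ ($R{\left(O \right)} = - \frac{\left(O + O\right) \left(O - 21\right)}{5} = - \frac{2 O \left(-21 + O\right)}{5}$)
$\sqrt{12539 - 23213} + R{\left(S{\left(-9,T{\left(-5 \right)} \right)} \right)} = \sqrt{12539 - 23213} + \frac{2}{5} \cdot \frac{7}{12} \left(21 - \frac{7}{12}\right) = \sqrt{-10674} + \frac{2}{5} \cdot \frac{7}{12} \left(21 - \frac{7}{12}\right) = 3 i \sqrt{1186} + \frac{2}{5} \cdot \frac{7}{12} \cdot \frac{245}{12} = 3 i \sqrt{1186} + \frac{343}{72} = \frac{343}{72} + 3 i \sqrt{1186}$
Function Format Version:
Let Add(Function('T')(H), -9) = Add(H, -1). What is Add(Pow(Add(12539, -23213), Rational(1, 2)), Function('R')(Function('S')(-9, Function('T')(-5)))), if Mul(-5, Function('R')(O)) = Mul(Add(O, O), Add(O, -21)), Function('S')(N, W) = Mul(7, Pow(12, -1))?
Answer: Add(Rational(343, 72), Mul(3, I, Pow(1186, Rational(1, 2)))) ≈ Add(4.7639, Mul(103.32, I))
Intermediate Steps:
Function('T')(H) = Add(8, H) (Function('T')(H) = Add(9, Add(H, -1)) = Add(9, Add(-1, H)) = Add(8, H))
Function('S')(N, W) = Rational(7, 12) (Function('S')(N, W) = Mul(7, Rational(1, 12)) = Rational(7, 12))
Function('R')(O) = Mul(Rational(-2, 5), O, Add(-21, O)) (Function('R')(O) = Mul(Rational(-1, 5), Mul(Add(O, O), Add(O, -21))) = Mul(Rational(-1, 5), Mul(Mul(2, O), Add(-21, O))) = Mul(Rational(-1, 5), Mul(2, O, Add(-21, O))) = Mul(Rational(-2, 5), O, Add(-21, O)))
Add(Pow(Add(12539, -23213), Rational(1, 2)), Function('R')(Function('S')(-9, Function('T')(-5)))) = Add(Pow(Add(12539, -23213), Rational(1, 2)), Mul(Rational(2, 5), Rational(7, 12), Add(21, Mul(-1, Rational(7, 12))))) = Add(Pow(-10674, Rational(1, 2)), Mul(Rational(2, 5), Rational(7, 12), Add(21, Rational(-7, 12)))) = Add(Mul(3, I, Pow(1186, Rational(1, 2))), Mul(Rational(2, 5), Rational(7, 12), Rational(245, 12))) = Add(Mul(3, I, Pow(1186, Rational(1, 2))), Rational(343, 72)) = Add(Rational(343, 72), Mul(3, I, Pow(1186, Rational(1, 2))))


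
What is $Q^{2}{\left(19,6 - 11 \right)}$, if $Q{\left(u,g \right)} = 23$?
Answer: $529$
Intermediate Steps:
$Q^{2}{\left(19,6 - 11 \right)} = 23^{2} = 529$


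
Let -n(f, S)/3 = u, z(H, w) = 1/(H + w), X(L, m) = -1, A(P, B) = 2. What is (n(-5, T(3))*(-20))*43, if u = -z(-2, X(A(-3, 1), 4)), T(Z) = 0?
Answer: 860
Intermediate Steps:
u = 1/3 (u = -1/(-2 - 1) = -1/(-3) = -1*(-1/3) = 1/3 ≈ 0.33333)
n(f, S) = -1 (n(f, S) = -3*1/3 = -1)
(n(-5, T(3))*(-20))*43 = -1*(-20)*43 = 20*43 = 860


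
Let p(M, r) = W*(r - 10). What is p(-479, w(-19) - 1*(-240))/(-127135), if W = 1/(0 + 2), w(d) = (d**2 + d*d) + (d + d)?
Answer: -457/127135 ≈ -0.0035946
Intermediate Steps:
w(d) = 2*d + 2*d**2 (w(d) = (d**2 + d**2) + 2*d = 2*d**2 + 2*d = 2*d + 2*d**2)
W = 1/2 ≈ 0.50000
p(M, r) = -5 + r/2 (p(M, r) = (r - 10)/2 = (-10 + r)/2 = -5 + r/2)
p(-479, w(-19) - 1*(-240))/(-127135) = (-5 + (2*(-19)*(1 - 19) - 1*(-240))/2)/(-127135) = (-5 + (2*(-19)*(-18) + 240)/2)*(-1/127135) = (-5 + (684 + 240)/2)*(-1/127135) = (-5 + (1/2)*924)*(-1/127135) = (-5 + 462)*(-1/127135) = 457*(-1/127135) = -457/127135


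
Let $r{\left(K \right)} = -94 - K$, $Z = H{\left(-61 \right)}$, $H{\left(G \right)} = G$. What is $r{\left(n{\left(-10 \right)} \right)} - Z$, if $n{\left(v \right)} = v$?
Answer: $-23$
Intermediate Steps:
$Z = -61$
$r{\left(n{\left(-10 \right)} \right)} - Z = \left(-94 - -10\right) - -61 = \left(-94 + 10\right) + 61 = -84 + 61 = -23$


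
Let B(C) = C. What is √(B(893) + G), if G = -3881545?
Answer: 2*I*√970163 ≈ 1969.9*I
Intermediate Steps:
√(B(893) + G) = √(893 - 3881545) = √(-3880652) = 2*I*√970163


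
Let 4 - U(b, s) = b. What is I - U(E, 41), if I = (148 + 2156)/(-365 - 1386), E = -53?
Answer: -102111/1751 ≈ -58.316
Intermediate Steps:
U(b, s) = 4 - b
I = -2304/1751 (I = 2304/(-1751) = 2304*(-1/1751) = -2304/1751 ≈ -1.3158)
I - U(E, 41) = -2304/1751 - (4 - 1*(-53)) = -2304/1751 - (4 + 53) = -2304/1751 - 1*57 = -2304/1751 - 57 = -102111/1751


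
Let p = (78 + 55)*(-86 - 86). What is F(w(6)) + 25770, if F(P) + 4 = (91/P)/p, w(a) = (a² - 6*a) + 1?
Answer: 84203275/3268 ≈ 25766.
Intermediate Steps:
p = -22876 (p = 133*(-172) = -22876)
w(a) = 1 + a² - 6*a
F(P) = -4 - 13/(3268*P) (F(P) = -4 + (91/P)/(-22876) = -4 + (91/P)*(-1/22876) = -4 - 13/(3268*P))
F(w(6)) + 25770 = (-4 - 13/(3268*(1 + 6² - 6*6))) + 25770 = (-4 - 13/(3268*(1 + 36 - 36))) + 25770 = (-4 - 13/3268/1) + 25770 = (-4 - 13/3268*1) + 25770 = (-4 - 13/3268) + 25770 = -13085/3268 + 25770 = 84203275/3268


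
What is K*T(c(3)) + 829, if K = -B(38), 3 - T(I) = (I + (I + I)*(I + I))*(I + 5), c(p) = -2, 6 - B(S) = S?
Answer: -419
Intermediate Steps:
B(S) = 6 - S
T(I) = 3 - (5 + I)*(I + 4*I**2) (T(I) = 3 - (I + (I + I)*(I + I))*(I + 5) = 3 - (I + (2*I)*(2*I))*(5 + I) = 3 - (I + 4*I**2)*(5 + I) = 3 - (5 + I)*(I + 4*I**2))
K = 32 (K = -(6 - 1*38) = -(6 - 38) = -1*(-32) = 32)
K*T(c(3)) + 829 = 32*(3 - 21*(-2)**2 - 5*(-2) - 4*(-2)**3) + 829 = 32*(3 - 21*4 + 10 - 4*(-8)) + 829 = 32*(3 - 84 + 10 + 32) + 829 = 32*(-39) + 829 = -1248 + 829 = -419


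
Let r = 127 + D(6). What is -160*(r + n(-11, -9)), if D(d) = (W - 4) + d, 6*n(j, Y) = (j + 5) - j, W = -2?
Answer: -61360/3 ≈ -20453.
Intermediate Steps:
n(j, Y) = ⅚ (n(j, Y) = ((j + 5) - j)/6 = ((5 + j) - j)/6 = (⅙)*5 = ⅚)
D(d) = -6 + d (D(d) = (-2 - 4) + d = -6 + d)
r = 127 (r = 127 + (-6 + 6) = 127 + 0 = 127)
-160*(r + n(-11, -9)) = -160*(127 + ⅚) = -160*767/6 = -61360/3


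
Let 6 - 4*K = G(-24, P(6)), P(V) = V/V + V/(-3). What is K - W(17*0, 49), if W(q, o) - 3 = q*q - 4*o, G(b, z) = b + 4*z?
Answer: 403/2 ≈ 201.50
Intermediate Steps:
P(V) = 1 - V/3 (P(V) = 1 + V*(-1/3) = 1 - V/3)
K = 17/2 (K = 3/2 - (-24 + 4*(1 - 1/3*6))/4 = 3/2 - (-24 + 4*(1 - 2))/4 = 3/2 - (-24 + 4*(-1))/4 = 3/2 - (-24 - 4)/4 = 3/2 - 1/4*(-28) = 3/2 + 7 = 17/2 ≈ 8.5000)
W(q, o) = 3 + q**2 - 4*o (W(q, o) = 3 + (q*q - 4*o) = 3 + (q**2 - 4*o) = 3 + q**2 - 4*o)
K - W(17*0, 49) = 17/2 - (3 + (17*0)**2 - 4*49) = 17/2 - (3 + 0**2 - 196) = 17/2 - (3 + 0 - 196) = 17/2 - 1*(-193) = 17/2 + 193 = 403/2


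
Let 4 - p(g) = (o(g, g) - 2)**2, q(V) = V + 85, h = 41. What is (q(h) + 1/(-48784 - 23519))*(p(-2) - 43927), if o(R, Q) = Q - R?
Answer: -400182745079/72303 ≈ -5.5348e+6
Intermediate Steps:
q(V) = 85 + V
p(g) = 0 (p(g) = 4 - ((g - g) - 2)**2 = 4 - (0 - 2)**2 = 4 - 1*(-2)**2 = 4 - 1*4 = 4 - 4 = 0)
(q(h) + 1/(-48784 - 23519))*(p(-2) - 43927) = ((85 + 41) + 1/(-48784 - 23519))*(0 - 43927) = (126 + 1/(-72303))*(-43927) = (126 - 1/72303)*(-43927) = (9110177/72303)*(-43927) = -400182745079/72303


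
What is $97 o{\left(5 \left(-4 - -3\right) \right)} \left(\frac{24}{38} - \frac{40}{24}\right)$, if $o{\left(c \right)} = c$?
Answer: $\frac{28615}{57} \approx 502.02$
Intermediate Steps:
$97 o{\left(5 \left(-4 - -3\right) \right)} \left(\frac{24}{38} - \frac{40}{24}\right) = 97 \cdot 5 \left(-4 - -3\right) \left(\frac{24}{38} - \frac{40}{24}\right) = 97 \cdot 5 \left(-4 + 3\right) \left(24 \cdot \frac{1}{38} - \frac{5}{3}\right) = 97 \cdot 5 \left(-1\right) \left(\frac{12}{19} - \frac{5}{3}\right) = 97 \left(-5\right) \left(- \frac{59}{57}\right) = \left(-485\right) \left(- \frac{59}{57}\right) = \frac{28615}{57}$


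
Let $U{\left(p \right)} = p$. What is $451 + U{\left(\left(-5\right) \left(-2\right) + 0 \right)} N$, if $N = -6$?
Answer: $391$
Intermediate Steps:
$451 + U{\left(\left(-5\right) \left(-2\right) + 0 \right)} N = 451 + \left(\left(-5\right) \left(-2\right) + 0\right) \left(-6\right) = 451 + \left(10 + 0\right) \left(-6\right) = 451 + 10 \left(-6\right) = 451 - 60 = 391$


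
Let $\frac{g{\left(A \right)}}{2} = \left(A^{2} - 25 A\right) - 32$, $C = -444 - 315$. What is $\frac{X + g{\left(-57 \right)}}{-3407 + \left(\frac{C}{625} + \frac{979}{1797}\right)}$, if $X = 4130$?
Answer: $- \frac{15065598750}{3827238923} \approx -3.9364$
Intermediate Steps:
$C = -759$
$g{\left(A \right)} = -64 - 50 A + 2 A^{2}$ ($g{\left(A \right)} = 2 \left(\left(A^{2} - 25 A\right) - 32\right) = 2 \left(-32 + A^{2} - 25 A\right) = -64 - 50 A + 2 A^{2}$)
$\frac{X + g{\left(-57 \right)}}{-3407 + \left(\frac{C}{625} + \frac{979}{1797}\right)} = \frac{4130 - \left(-2786 - 6498\right)}{-3407 + \left(- \frac{759}{625} + \frac{979}{1797}\right)} = \frac{4130 + \left(-64 + 2850 + 2 \cdot 3249\right)}{-3407 + \left(\left(-759\right) \frac{1}{625} + 979 \cdot \frac{1}{1797}\right)} = \frac{4130 + \left(-64 + 2850 + 6498\right)}{-3407 + \left(- \frac{759}{625} + \frac{979}{1797}\right)} = \frac{4130 + 9284}{-3407 - \frac{752048}{1123125}} = \frac{13414}{- \frac{3827238923}{1123125}} = 13414 \left(- \frac{1123125}{3827238923}\right) = - \frac{15065598750}{3827238923}$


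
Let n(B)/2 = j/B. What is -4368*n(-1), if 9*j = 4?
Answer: 11648/3 ≈ 3882.7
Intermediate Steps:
j = 4/9 (j = (⅑)*4 = 4/9 ≈ 0.44444)
n(B) = 8/(9*B) (n(B) = 2*(4/(9*B)) = 8/(9*B))
-4368*n(-1) = -11648/(3*(-1)) = -11648*(-1)/3 = -4368*(-8/9) = 11648/3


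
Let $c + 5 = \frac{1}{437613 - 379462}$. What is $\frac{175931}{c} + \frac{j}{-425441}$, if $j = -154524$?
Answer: $- \frac{4352456271993125}{123698672514} \approx -35186.0$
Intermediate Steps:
$c = - \frac{290754}{58151}$ ($c = -5 + \frac{1}{437613 - 379462} = -5 + \frac{1}{58151} = - \frac{290754}{58151} \approx -5.0$)
$\frac{175931}{c} + \frac{j}{-425441} = \frac{175931}{- \frac{290754}{58151}} - \frac{154524}{-425441} = 175931 \left(- \frac{58151}{290754}\right) - - \frac{154524}{425441} = - \frac{10230563581}{290754} + \frac{154524}{425441} = - \frac{4352456271993125}{123698672514}$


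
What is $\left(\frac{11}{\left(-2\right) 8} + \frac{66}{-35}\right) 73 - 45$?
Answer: $- \frac{130393}{560} \approx -232.84$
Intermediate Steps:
$\left(\frac{11}{\left(-2\right) 8} + \frac{66}{-35}\right) 73 - 45 = \left(\frac{11}{-16} + 66 \left(- \frac{1}{35}\right)\right) 73 - 45 = \left(11 \left(- \frac{1}{16}\right) - \frac{66}{35}\right) 73 - 45 = \left(- \frac{11}{16} - \frac{66}{35}\right) 73 - 45 = \left(- \frac{1441}{560}\right) 73 - 45 = - \frac{105193}{560} - 45 = - \frac{130393}{560}$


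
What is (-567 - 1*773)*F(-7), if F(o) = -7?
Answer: 9380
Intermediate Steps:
(-567 - 1*773)*F(-7) = (-567 - 1*773)*(-7) = (-567 - 773)*(-7) = -1340*(-7) = 9380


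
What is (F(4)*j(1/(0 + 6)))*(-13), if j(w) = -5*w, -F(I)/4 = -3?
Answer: 130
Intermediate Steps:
F(I) = 12 (F(I) = -4*(-3) = 12)
(F(4)*j(1/(0 + 6)))*(-13) = (12*(-5/(0 + 6)))*(-13) = (12*(-5/6))*(-13) = (12*(-5*⅙))*(-13) = (12*(-⅚))*(-13) = -10*(-13) = 130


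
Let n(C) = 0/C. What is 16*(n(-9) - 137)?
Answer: -2192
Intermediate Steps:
n(C) = 0
16*(n(-9) - 137) = 16*(0 - 137) = 16*(-137) = -2192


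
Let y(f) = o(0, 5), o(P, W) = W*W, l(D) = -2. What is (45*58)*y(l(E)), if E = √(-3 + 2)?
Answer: 65250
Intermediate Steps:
E = I (E = √(-1) = I ≈ 1.0*I)
o(P, W) = W²
y(f) = 25 (y(f) = 5² = 25)
(45*58)*y(l(E)) = (45*58)*25 = 2610*25 = 65250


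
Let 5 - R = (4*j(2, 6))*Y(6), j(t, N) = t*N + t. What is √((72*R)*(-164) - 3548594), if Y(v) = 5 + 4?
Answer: √2343598 ≈ 1530.9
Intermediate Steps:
j(t, N) = t + N*t (j(t, N) = N*t + t = t + N*t)
Y(v) = 9
R = -499 (R = 5 - 4*(2*(1 + 6))*9 = 5 - 4*(2*7)*9 = 5 - 4*14*9 = 5 - 56*9 = 5 - 1*504 = 5 - 504 = -499)
√((72*R)*(-164) - 3548594) = √((72*(-499))*(-164) - 3548594) = √(-35928*(-164) - 3548594) = √(5892192 - 3548594) = √2343598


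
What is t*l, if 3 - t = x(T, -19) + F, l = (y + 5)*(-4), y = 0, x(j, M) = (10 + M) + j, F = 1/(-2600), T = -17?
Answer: -75401/130 ≈ -580.01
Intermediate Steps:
F = -1/2600 ≈ -0.00038462
x(j, M) = 10 + M + j
l = -20 (l = (0 + 5)*(-4) = 5*(-4) = -20)
t = 75401/2600 (t = 3 - ((10 - 19 - 17) - 1/2600) = 3 - (-26 - 1/2600) = 3 - 1*(-67601/2600) = 3 + 67601/2600 = 75401/2600 ≈ 29.000)
t*l = (75401/2600)*(-20) = -75401/130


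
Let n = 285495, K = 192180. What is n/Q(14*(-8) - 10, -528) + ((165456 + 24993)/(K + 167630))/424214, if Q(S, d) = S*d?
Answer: 47161204023091/10640940342560 ≈ 4.4321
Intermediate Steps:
n/Q(14*(-8) - 10, -528) + ((165456 + 24993)/(K + 167630))/424214 = 285495/(((14*(-8) - 10)*(-528))) + ((165456 + 24993)/(192180 + 167630))/424214 = 285495/(((-112 - 10)*(-528))) + (190449/359810)*(1/424214) = 285495/((-122*(-528))) + (190449*(1/359810))*(1/424214) = 285495/64416 + (190449/359810)*(1/424214) = 285495*(1/64416) + 27207/21805205620 = 95165/21472 + 27207/21805205620 = 47161204023091/10640940342560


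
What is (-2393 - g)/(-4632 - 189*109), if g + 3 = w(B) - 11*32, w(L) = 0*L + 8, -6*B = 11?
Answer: 682/8411 ≈ 0.081084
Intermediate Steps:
B = -11/6 (B = -⅙*11 = -11/6 ≈ -1.8333)
w(L) = 8 (w(L) = 0 + 8 = 8)
g = -347 (g = -3 + (8 - 11*32) = -3 + (8 - 352) = -3 - 344 = -347)
(-2393 - g)/(-4632 - 189*109) = (-2393 - 1*(-347))/(-4632 - 189*109) = (-2393 + 347)/(-4632 - 20601) = -2046/(-25233) = -2046*(-1/25233) = 682/8411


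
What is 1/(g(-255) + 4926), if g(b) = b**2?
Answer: 1/69951 ≈ 1.4296e-5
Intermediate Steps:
1/(g(-255) + 4926) = 1/((-255)**2 + 4926) = 1/(65025 + 4926) = 1/69951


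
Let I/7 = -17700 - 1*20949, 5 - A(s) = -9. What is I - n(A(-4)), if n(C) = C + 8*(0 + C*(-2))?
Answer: -270333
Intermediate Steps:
A(s) = 14 (A(s) = 5 - 1*(-9) = 5 + 9 = 14)
I = -270543 (I = 7*(-17700 - 1*20949) = 7*(-17700 - 20949) = 7*(-38649) = -270543)
n(C) = -15*C (n(C) = C + 8*(0 - 2*C) = C + 8*(-2*C) = C - 16*C = -15*C)
I - n(A(-4)) = -270543 - (-15)*14 = -270543 - 1*(-210) = -270543 + 210 = -270333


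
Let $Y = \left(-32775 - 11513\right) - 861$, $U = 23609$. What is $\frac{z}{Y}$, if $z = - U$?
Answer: $\frac{23609}{45149} \approx 0.52291$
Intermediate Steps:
$z = -23609$ ($z = \left(-1\right) 23609 = -23609$)
$Y = -45149$ ($Y = -44288 - 861 = -45149$)
$\frac{z}{Y} = - \frac{23609}{-45149} = \left(-23609\right) \left(- \frac{1}{45149}\right) = \frac{23609}{45149}$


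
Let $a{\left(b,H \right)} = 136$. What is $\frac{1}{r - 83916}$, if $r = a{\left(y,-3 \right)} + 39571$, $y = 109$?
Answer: $- \frac{1}{44209} \approx -2.262 \cdot 10^{-5}$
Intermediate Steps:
$r = 39707$ ($r = 136 + 39571 = 39707$)
$\frac{1}{r - 83916} = \frac{1}{39707 - 83916} = \frac{1}{-44209} = - \frac{1}{44209}$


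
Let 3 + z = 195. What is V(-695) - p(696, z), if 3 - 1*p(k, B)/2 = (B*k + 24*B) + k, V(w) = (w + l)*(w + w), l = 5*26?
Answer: 1063216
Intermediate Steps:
z = 192 (z = -3 + 195 = 192)
l = 130
V(w) = 2*w*(130 + w) (V(w) = (w + 130)*(w + w) = (130 + w)*(2*w) = 2*w*(130 + w))
p(k, B) = 6 - 48*B - 2*k - 2*B*k (p(k, B) = 6 - 2*((B*k + 24*B) + k) = 6 - 2*((24*B + B*k) + k) = 6 - 2*(k + 24*B + B*k) = 6 + (-48*B - 2*k - 2*B*k) = 6 - 48*B - 2*k - 2*B*k)
V(-695) - p(696, z) = 2*(-695)*(130 - 695) - (6 - 48*192 - 2*696 - 2*192*696) = 2*(-695)*(-565) - (6 - 9216 - 1392 - 267264) = 785350 - 1*(-277866) = 785350 + 277866 = 1063216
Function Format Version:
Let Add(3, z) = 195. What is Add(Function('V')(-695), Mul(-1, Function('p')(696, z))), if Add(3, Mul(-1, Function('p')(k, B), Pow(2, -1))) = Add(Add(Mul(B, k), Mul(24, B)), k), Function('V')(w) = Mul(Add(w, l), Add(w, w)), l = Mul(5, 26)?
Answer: 1063216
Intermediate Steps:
z = 192 (z = Add(-3, 195) = 192)
l = 130
Function('V')(w) = Mul(2, w, Add(130, w)) (Function('V')(w) = Mul(Add(w, 130), Add(w, w)) = Mul(Add(130, w), Mul(2, w)) = Mul(2, w, Add(130, w)))
Function('p')(k, B) = Add(6, Mul(-48, B), Mul(-2, k), Mul(-2, B, k)) (Function('p')(k, B) = Add(6, Mul(-2, Add(Add(Mul(B, k), Mul(24, B)), k))) = Add(6, Mul(-2, Add(Add(Mul(24, B), Mul(B, k)), k))) = Add(6, Mul(-2, Add(k, Mul(24, B), Mul(B, k)))) = Add(6, Add(Mul(-48, B), Mul(-2, k), Mul(-2, B, k))) = Add(6, Mul(-48, B), Mul(-2, k), Mul(-2, B, k)))
Add(Function('V')(-695), Mul(-1, Function('p')(696, z))) = Add(Mul(2, -695, Add(130, -695)), Mul(-1, Add(6, Mul(-48, 192), Mul(-2, 696), Mul(-2, 192, 696)))) = Add(Mul(2, -695, -565), Mul(-1, Add(6, -9216, -1392, -267264))) = Add(785350, Mul(-1, -277866)) = Add(785350, 277866) = 1063216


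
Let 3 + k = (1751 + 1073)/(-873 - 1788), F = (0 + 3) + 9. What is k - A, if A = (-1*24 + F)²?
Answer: -393991/2661 ≈ -148.06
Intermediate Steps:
F = 12 (F = 3 + 9 = 12)
A = 144 (A = (-1*24 + 12)² = (-24 + 12)² = (-12)² = 144)
k = -10807/2661 (k = -3 + (1751 + 1073)/(-873 - 1788) = -3 + 2824/(-2661) = -3 + 2824*(-1/2661) = -3 - 2824/2661 = -10807/2661 ≈ -4.0613)
k - A = -10807/2661 - 1*144 = -10807/2661 - 144 = -393991/2661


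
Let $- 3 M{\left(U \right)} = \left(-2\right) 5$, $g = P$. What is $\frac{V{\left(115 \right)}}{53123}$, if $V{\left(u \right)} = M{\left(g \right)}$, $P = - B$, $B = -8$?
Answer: $\frac{10}{159369} \approx 6.2748 \cdot 10^{-5}$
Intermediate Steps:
$P = 8$ ($P = \left(-1\right) \left(-8\right) = 8$)
$g = 8$
$M{\left(U \right)} = \frac{10}{3}$ ($M{\left(U \right)} = - \frac{\left(-2\right) 5}{3} = \left(- \frac{1}{3}\right) \left(-10\right) = \frac{10}{3}$)
$V{\left(u \right)} = \frac{10}{3}$
$\frac{V{\left(115 \right)}}{53123} = \frac{10}{3 \cdot 53123} = \frac{10}{3} \cdot \frac{1}{53123} = \frac{10}{159369}$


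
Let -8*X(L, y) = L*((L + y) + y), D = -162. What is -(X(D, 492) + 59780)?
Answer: -152851/2 ≈ -76426.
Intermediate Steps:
X(L, y) = -L*(L + 2*y)/8 (X(L, y) = -L*((L + y) + y)/8 = -L*(L + 2*y)/8)
-(X(D, 492) + 59780) = -(-⅛*(-162)*(-162 + 2*492) + 59780) = -(-⅛*(-162)*(-162 + 984) + 59780) = -(-⅛*(-162)*822 + 59780) = -(33291/2 + 59780) = -1*152851/2 = -152851/2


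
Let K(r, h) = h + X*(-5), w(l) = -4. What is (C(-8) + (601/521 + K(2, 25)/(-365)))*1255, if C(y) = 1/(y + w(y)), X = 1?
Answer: 581610925/456396 ≈ 1274.4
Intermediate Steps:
K(r, h) = -5 + h (K(r, h) = h + 1*(-5) = h - 5 = -5 + h)
C(y) = 1/(-4 + y) (C(y) = 1/(y - 4) = 1/(-4 + y))
(C(-8) + (601/521 + K(2, 25)/(-365)))*1255 = (1/(-4 - 8) + (601/521 + (-5 + 25)/(-365)))*1255 = (1/(-12) + (601*(1/521) + 20*(-1/365)))*1255 = (-1/12 + (601/521 - 4/73))*1255 = (-1/12 + 41789/38033)*1255 = (463435/456396)*1255 = 581610925/456396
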